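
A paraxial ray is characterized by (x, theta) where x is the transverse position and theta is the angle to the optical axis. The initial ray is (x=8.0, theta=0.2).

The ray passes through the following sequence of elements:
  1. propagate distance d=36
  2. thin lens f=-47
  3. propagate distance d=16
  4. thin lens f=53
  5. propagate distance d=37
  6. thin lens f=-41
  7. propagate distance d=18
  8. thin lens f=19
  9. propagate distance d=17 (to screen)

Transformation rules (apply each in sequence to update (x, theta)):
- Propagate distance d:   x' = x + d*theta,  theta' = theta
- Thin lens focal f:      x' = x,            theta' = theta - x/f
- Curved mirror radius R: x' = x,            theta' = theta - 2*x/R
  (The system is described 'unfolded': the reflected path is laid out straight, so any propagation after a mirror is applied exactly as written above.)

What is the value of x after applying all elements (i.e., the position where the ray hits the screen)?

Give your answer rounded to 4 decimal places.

Answer: 16.4774

Derivation:
Initial: x=8.0000 theta=0.2000
After 1 (propagate distance d=36): x=15.2000 theta=0.2000
After 2 (thin lens f=-47): x=15.2000 theta=123/235 (≈0.5234)
After 3 (propagate distance d=16): x=1108/47 (≈23.5745) theta=123/235 (≈0.5234)
After 4 (thin lens f=53): x=1108/47 (≈23.5745) theta=979/12455 (≈0.0786)
After 5 (propagate distance d=37): x=329843/12455 (≈26.4828) theta=979/12455 (≈0.0786)
After 6 (thin lens f=-41): x=329843/12455 (≈26.4828) theta=369982/510655 (≈0.7245)
After 7 (propagate distance d=18): x=20183239/510655 (≈39.5242) theta=369982/510655 (≈0.7245)
After 8 (thin lens f=19): x=20183239/510655 (≈39.5242) theta=-13153581/9702445 (≈-1.3557)
After 9 (propagate distance d=17 (to screen)): x=159870664/9702445 (≈16.4774) theta=-13153581/9702445 (≈-1.3557)
Rounded to 4 decimal places: x = 16.4774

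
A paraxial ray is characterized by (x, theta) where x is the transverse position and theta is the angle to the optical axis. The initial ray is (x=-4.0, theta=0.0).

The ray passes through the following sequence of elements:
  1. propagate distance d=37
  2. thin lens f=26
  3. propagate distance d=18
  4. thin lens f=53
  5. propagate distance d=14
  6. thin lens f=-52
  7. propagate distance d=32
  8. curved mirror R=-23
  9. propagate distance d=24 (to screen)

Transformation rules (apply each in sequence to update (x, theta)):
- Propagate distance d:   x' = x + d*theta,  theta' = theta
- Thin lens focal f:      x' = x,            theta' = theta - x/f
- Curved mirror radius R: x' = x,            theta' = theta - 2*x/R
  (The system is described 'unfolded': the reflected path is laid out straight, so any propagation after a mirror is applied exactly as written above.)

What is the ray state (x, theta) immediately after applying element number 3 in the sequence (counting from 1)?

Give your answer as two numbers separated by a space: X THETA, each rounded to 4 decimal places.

Initial: x=-4.0000 theta=0.0000
After 1 (propagate distance d=37): x=-4.0000 theta=0.0000
After 2 (thin lens f=26): x=-4.0000 theta=2/13 (≈0.1538)
After 3 (propagate distance d=18): x=-16/13 (≈-1.2308) theta=2/13 (≈0.1538)
Rounded to 4 decimal places: x = -1.2308, theta = 0.1538

Answer: -1.2308 0.1538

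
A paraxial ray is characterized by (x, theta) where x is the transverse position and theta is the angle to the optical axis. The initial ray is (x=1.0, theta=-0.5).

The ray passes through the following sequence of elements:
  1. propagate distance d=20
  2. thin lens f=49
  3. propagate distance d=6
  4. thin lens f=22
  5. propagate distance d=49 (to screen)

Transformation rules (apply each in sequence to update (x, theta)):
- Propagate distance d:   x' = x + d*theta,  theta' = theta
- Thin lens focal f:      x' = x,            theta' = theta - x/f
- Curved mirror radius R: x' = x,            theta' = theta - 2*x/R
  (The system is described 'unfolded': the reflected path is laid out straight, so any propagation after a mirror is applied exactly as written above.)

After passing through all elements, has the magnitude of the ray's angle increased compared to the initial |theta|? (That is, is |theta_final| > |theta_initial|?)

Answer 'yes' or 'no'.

Initial: x=1.0000 theta=-0.5000
After 1 (propagate distance d=20): x=-9.0000 theta=-0.5000
After 2 (thin lens f=49): x=-9.0000 theta=-31/98 (≈-0.3163)
After 3 (propagate distance d=6): x=-534/49 (≈-10.8980) theta=-31/98 (≈-0.3163)
After 4 (thin lens f=22): x=-534/49 (≈-10.8980) theta=193/1078 (≈0.1790)
After 5 (propagate distance d=49 (to screen)): x=-2291/1078 (≈-2.1252) theta=193/1078 (≈0.1790)
|theta_initial|=0.5000 |theta_final|=193/1078 (≈0.1790) -> not increased

Answer: no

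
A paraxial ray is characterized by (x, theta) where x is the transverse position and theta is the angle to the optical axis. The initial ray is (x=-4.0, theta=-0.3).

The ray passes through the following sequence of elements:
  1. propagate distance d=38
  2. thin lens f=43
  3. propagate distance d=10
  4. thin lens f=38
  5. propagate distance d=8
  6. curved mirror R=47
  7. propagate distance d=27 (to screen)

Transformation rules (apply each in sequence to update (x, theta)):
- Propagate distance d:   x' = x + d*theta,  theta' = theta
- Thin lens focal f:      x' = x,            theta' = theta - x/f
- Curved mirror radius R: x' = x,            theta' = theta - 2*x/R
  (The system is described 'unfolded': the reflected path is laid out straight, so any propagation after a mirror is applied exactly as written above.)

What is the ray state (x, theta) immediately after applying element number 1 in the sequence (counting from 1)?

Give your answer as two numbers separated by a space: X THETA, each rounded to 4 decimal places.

Initial: x=-4.0000 theta=-0.3000
After 1 (propagate distance d=38): x=-15.4000 theta=-0.3000
Rounded to 4 decimal places: x = -15.4000, theta = -0.3000

Answer: -15.4000 -0.3000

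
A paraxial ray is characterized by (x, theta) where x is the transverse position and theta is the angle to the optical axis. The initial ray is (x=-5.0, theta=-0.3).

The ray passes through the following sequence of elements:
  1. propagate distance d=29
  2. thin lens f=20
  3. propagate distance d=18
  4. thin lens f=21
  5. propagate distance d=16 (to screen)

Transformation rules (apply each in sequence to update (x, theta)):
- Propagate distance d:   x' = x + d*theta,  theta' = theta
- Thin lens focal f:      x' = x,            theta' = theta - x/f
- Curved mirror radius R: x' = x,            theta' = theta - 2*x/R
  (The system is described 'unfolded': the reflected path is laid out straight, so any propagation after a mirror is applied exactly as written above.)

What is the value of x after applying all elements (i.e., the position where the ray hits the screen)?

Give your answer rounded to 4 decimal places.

Answer: 4.5481

Derivation:
Initial: x=-5.0000 theta=-0.3000
After 1 (propagate distance d=29): x=-13.7000 theta=-0.3000
After 2 (thin lens f=20): x=-13.7000 theta=0.3850
After 3 (propagate distance d=18): x=-6.7700 theta=0.3850
After 4 (thin lens f=21): x=-6.7700 theta=2971/4200 (≈0.7074)
After 5 (propagate distance d=16 (to screen)): x=9551/2100 (≈4.5481) theta=2971/4200 (≈0.7074)
Rounded to 4 decimal places: x = 4.5481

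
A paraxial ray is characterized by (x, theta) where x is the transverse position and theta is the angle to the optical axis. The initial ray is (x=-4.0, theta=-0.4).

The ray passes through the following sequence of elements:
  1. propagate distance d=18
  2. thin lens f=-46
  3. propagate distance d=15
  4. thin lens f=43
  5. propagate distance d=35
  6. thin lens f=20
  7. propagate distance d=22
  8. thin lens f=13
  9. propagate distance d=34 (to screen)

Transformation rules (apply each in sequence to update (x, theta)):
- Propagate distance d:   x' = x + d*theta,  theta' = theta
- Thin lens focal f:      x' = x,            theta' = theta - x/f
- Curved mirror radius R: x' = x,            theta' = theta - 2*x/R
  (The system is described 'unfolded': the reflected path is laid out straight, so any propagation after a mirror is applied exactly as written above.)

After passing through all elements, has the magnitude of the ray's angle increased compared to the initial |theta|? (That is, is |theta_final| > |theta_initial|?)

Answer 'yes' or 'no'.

Answer: yes

Derivation:
Initial: x=-4.0000 theta=-0.4000
After 1 (propagate distance d=18): x=-11.2000 theta=-0.4000
After 2 (thin lens f=-46): x=-11.2000 theta=-74/115 (≈-0.6435)
After 3 (propagate distance d=15): x=-2398/115 (≈-20.8522) theta=-74/115 (≈-0.6435)
After 4 (thin lens f=43): x=-2398/115 (≈-20.8522) theta=-784/4945 (≈-0.1585)
After 5 (propagate distance d=35): x=-130554/4945 (≈-26.4012) theta=-784/4945 (≈-0.1585)
After 6 (thin lens f=20): x=-130554/4945 (≈-26.4012) theta=57437/49450 (≈1.1615)
After 7 (propagate distance d=22): x=-20963/24725 (≈-0.8478) theta=57437/49450 (≈1.1615)
After 8 (thin lens f=13): x=-20963/24725 (≈-0.8478) theta=788607/642850 (≈1.2267)
After 9 (propagate distance d=34 (to screen)): x=525352/12857 (≈40.8612) theta=788607/642850 (≈1.2267)
|theta_initial|=0.4000 |theta_final|=788607/642850 (≈1.2267) -> increased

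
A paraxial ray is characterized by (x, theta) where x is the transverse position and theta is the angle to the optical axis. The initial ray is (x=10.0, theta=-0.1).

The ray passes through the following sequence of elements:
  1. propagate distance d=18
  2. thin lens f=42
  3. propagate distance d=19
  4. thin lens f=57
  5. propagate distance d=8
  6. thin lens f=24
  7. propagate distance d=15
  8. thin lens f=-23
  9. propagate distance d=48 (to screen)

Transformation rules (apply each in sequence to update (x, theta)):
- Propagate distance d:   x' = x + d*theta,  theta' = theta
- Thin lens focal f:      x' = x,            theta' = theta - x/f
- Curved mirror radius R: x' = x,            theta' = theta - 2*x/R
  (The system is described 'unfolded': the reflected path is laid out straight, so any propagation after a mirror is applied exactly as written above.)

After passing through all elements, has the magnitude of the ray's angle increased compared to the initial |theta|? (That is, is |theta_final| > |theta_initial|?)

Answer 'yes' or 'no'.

Initial: x=10.0000 theta=-0.1000
After 1 (propagate distance d=18): x=8.2000 theta=-0.1000
After 2 (thin lens f=42): x=8.2000 theta=-31/105 (≈-0.2952)
After 3 (propagate distance d=19): x=272/105 (≈2.5905) theta=-31/105 (≈-0.2952)
After 4 (thin lens f=57): x=272/105 (≈2.5905) theta=-2039/5985 (≈-0.3407)
After 5 (propagate distance d=8): x=-808/5985 (≈-0.1350) theta=-2039/5985 (≈-0.3407)
After 6 (thin lens f=24): x=-808/5985 (≈-0.1350) theta=-6016/17955 (≈-0.3351)
After 7 (propagate distance d=15): x=-3432/665 (≈-5.1609) theta=-6016/17955 (≈-0.3351)
After 8 (thin lens f=-23): x=-3432/665 (≈-5.1609) theta=-231032/412965 (≈-0.5594)
After 9 (propagate distance d=48 (to screen)): x=-231944/7245 (≈-32.0144) theta=-231032/412965 (≈-0.5594)
|theta_initial|=0.1000 |theta_final|=231032/412965 (≈0.5594) -> increased

Answer: yes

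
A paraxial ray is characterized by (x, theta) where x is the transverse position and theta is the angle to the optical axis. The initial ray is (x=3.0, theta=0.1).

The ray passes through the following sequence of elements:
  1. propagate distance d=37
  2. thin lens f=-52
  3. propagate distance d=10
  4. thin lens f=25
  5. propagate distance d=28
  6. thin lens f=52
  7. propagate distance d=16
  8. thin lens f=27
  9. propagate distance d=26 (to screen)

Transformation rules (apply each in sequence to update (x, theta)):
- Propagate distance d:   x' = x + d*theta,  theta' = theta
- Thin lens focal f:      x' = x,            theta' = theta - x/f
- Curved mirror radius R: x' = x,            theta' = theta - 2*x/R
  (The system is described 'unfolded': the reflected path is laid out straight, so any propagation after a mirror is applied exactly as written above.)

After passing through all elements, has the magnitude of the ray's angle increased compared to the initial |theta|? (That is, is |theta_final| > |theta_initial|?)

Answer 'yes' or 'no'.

Initial: x=3.0000 theta=0.1000
After 1 (propagate distance d=37): x=6.7000 theta=0.1000
After 2 (thin lens f=-52): x=6.7000 theta=119/520 (≈0.2288)
After 3 (propagate distance d=10): x=2337/260 (≈8.9885) theta=119/520 (≈0.2288)
After 4 (thin lens f=25): x=2337/260 (≈8.9885) theta=-1699/13000 (≈-0.1307)
After 5 (propagate distance d=28): x=34639/6500 (≈5.3291) theta=-1699/13000 (≈-0.1307)
After 6 (thin lens f=52): x=34639/6500 (≈5.3291) theta=-78813/338000 (≈-0.2332)
After 7 (propagate distance d=16): x=27011/16900 (≈1.5983) theta=-78813/338000 (≈-0.2332)
After 8 (thin lens f=27): x=27011/16900 (≈1.5983) theta=-2668171/9126000 (≈-0.2924)
After 9 (propagate distance d=26 (to screen)): x=-27393253/4563000 (≈-6.0033) theta=-2668171/9126000 (≈-0.2924)
|theta_initial|=0.1000 |theta_final|=2668171/9126000 (≈0.2924) -> increased

Answer: yes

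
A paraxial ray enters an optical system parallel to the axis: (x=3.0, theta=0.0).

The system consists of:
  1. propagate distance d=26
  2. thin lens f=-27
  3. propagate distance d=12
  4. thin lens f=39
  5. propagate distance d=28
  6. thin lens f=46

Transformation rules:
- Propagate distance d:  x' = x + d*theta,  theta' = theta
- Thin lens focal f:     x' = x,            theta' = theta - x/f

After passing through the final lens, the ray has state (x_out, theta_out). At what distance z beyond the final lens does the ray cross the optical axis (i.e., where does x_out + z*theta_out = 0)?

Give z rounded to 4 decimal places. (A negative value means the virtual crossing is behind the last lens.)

Initial: x=3.0000 theta=0.0000
After 1 (propagate distance d=26): x=3.0000 theta=0.0000
After 2 (thin lens f=-27): x=3.0000 theta=1/9 (≈0.1111)
After 3 (propagate distance d=12): x=13/3 (≈4.3333) theta=1/9 (≈0.1111)
After 4 (thin lens f=39): x=13/3 (≈4.3333) theta=0.0000
After 5 (propagate distance d=28): x=13/3 (≈4.3333) theta=0.0000
After 6 (thin lens f=46): x=13/3 (≈4.3333) theta=-13/138 (≈-0.0942)
z_focus = -x_out/theta_out = -(13/3)/(-13/138) = 46.0000
Rounded to 4 decimal places: z = 46.0000

Answer: 46.0000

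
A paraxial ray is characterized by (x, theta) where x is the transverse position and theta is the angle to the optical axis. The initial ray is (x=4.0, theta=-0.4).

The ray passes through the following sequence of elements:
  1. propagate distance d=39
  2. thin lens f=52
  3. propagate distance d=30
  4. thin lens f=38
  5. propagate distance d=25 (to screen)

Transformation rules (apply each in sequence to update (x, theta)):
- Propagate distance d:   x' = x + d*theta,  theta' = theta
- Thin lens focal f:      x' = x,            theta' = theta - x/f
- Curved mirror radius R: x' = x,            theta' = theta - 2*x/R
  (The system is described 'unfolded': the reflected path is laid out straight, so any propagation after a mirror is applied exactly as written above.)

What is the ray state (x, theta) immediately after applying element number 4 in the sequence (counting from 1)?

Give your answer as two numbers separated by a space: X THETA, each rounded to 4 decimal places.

Answer: -16.9077 0.2680

Derivation:
Initial: x=4.0000 theta=-0.4000
After 1 (propagate distance d=39): x=-11.6000 theta=-0.4000
After 2 (thin lens f=52): x=-11.6000 theta=-23/130 (≈-0.1769)
After 3 (propagate distance d=30): x=-1099/65 (≈-16.9077) theta=-23/130 (≈-0.1769)
After 4 (thin lens f=38): x=-1099/65 (≈-16.9077) theta=331/1235 (≈0.2680)
Rounded to 4 decimal places: x = -16.9077, theta = 0.2680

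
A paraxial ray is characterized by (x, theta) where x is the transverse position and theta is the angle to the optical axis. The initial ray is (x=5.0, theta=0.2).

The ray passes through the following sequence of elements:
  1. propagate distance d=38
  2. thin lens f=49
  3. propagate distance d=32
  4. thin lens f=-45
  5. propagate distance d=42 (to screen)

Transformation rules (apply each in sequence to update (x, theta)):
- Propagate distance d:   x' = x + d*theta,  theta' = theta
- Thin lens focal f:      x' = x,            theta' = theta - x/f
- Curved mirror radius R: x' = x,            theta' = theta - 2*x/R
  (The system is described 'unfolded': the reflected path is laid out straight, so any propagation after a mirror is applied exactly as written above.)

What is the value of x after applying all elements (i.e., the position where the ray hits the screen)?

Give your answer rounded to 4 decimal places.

Answer: 18.4248

Derivation:
Initial: x=5.0000 theta=0.2000
After 1 (propagate distance d=38): x=12.6000 theta=0.2000
After 2 (thin lens f=49): x=12.6000 theta=-2/35 (≈-0.0571)
After 3 (propagate distance d=32): x=377/35 (≈10.7714) theta=-2/35 (≈-0.0571)
After 4 (thin lens f=-45): x=377/35 (≈10.7714) theta=41/225 (≈0.1822)
After 5 (propagate distance d=42 (to screen)): x=9673/525 (≈18.4248) theta=41/225 (≈0.1822)
Rounded to 4 decimal places: x = 18.4248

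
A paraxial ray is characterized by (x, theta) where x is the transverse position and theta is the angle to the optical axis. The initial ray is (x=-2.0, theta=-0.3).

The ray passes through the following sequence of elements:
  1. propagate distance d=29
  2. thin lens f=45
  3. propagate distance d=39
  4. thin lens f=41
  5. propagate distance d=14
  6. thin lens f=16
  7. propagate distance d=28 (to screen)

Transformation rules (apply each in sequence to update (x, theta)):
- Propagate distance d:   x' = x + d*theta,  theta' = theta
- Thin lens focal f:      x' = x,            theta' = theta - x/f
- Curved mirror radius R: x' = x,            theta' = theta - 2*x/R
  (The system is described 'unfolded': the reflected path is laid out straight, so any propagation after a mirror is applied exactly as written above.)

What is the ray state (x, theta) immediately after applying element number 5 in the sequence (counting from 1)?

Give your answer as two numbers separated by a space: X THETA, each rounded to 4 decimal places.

Answer: -9.5155 0.2579

Derivation:
Initial: x=-2.0000 theta=-0.3000
After 1 (propagate distance d=29): x=-10.7000 theta=-0.3000
After 2 (thin lens f=45): x=-10.7000 theta=-14/225 (≈-0.0622)
After 3 (propagate distance d=39): x=-1969/150 (≈-13.1267) theta=-14/225 (≈-0.0622)
After 4 (thin lens f=41): x=-1969/150 (≈-13.1267) theta=4759/18450 (≈0.2579)
After 5 (propagate distance d=14): x=-175561/18450 (≈-9.5155) theta=4759/18450 (≈0.2579)
Rounded to 4 decimal places: x = -9.5155, theta = 0.2579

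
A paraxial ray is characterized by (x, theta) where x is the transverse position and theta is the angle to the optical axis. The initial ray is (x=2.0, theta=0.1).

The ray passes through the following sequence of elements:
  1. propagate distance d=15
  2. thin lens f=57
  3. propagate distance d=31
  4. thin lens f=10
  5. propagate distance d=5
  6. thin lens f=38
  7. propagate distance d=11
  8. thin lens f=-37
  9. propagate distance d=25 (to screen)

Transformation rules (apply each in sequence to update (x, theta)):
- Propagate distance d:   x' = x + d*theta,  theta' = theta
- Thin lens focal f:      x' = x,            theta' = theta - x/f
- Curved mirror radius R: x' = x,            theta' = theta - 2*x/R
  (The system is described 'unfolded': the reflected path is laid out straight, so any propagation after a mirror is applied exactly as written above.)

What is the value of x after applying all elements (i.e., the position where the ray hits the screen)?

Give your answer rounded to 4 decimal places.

Initial: x=2.0000 theta=0.1000
After 1 (propagate distance d=15): x=3.5000 theta=0.1000
After 2 (thin lens f=57): x=3.5000 theta=11/285 (≈0.0386)
After 3 (propagate distance d=31): x=2677/570 (≈4.6965) theta=11/285 (≈0.0386)
After 4 (thin lens f=10): x=2677/570 (≈4.6965) theta=-819/1900 (≈-0.4311)
After 5 (propagate distance d=5): x=2897/1140 (≈2.5412) theta=-819/1900 (≈-0.4311)
After 6 (thin lens f=38): x=2897/1140 (≈2.5412) theta=-107851/216600 (≈-0.4979)
After 7 (propagate distance d=11): x=-211977/72200 (≈-2.9360) theta=-107851/216600 (≈-0.4979)
After 8 (thin lens f=-37): x=-211977/72200 (≈-2.9360) theta=-2313209/4007100 (≈-0.5773)
After 9 (propagate distance d=25 (to screen)): x=-139189897/8014200 (≈-17.3679) theta=-2313209/4007100 (≈-0.5773)
Rounded to 4 decimal places: x = -17.3679

Answer: -17.3679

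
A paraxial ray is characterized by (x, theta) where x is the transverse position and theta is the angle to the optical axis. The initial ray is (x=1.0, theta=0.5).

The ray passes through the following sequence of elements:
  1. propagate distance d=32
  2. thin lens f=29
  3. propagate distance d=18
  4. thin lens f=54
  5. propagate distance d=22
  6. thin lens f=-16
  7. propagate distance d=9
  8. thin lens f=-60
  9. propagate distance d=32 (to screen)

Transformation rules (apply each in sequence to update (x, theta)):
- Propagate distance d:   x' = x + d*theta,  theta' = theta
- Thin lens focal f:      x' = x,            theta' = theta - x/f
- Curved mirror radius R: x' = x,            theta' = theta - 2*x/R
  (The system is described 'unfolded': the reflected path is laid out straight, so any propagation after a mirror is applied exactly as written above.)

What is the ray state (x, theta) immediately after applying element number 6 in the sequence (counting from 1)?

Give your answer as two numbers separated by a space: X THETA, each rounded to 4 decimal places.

Initial: x=1.0000 theta=0.5000
After 1 (propagate distance d=32): x=17.0000 theta=0.5000
After 2 (thin lens f=29): x=17.0000 theta=-5/58 (≈-0.0862)
After 3 (propagate distance d=18): x=448/29 (≈15.4483) theta=-5/58 (≈-0.0862)
After 4 (thin lens f=54): x=448/29 (≈15.4483) theta=-583/1566 (≈-0.3723)
After 5 (propagate distance d=22): x=5683/783 (≈7.2580) theta=-583/1566 (≈-0.3723)
After 6 (thin lens f=-16): x=5683/783 (≈7.2580) theta=1019/12528 (≈0.0813)
Rounded to 4 decimal places: x = 7.2580, theta = 0.0813

Answer: 7.2580 0.0813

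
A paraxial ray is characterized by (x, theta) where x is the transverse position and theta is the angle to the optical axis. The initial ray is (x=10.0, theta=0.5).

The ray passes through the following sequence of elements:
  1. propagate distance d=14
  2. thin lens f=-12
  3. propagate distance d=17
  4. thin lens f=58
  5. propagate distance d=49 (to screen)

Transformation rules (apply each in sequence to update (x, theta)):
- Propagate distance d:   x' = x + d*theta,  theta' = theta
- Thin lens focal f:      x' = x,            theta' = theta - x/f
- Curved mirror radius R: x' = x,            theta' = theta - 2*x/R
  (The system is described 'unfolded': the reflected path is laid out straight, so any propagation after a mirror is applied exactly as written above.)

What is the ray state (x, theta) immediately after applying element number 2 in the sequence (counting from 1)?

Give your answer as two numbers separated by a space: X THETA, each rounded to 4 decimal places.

Initial: x=10.0000 theta=0.5000
After 1 (propagate distance d=14): x=17.0000 theta=0.5000
After 2 (thin lens f=-12): x=17.0000 theta=23/12 (≈1.9167)
Rounded to 4 decimal places: x = 17.0000, theta = 1.9167

Answer: 17.0000 1.9167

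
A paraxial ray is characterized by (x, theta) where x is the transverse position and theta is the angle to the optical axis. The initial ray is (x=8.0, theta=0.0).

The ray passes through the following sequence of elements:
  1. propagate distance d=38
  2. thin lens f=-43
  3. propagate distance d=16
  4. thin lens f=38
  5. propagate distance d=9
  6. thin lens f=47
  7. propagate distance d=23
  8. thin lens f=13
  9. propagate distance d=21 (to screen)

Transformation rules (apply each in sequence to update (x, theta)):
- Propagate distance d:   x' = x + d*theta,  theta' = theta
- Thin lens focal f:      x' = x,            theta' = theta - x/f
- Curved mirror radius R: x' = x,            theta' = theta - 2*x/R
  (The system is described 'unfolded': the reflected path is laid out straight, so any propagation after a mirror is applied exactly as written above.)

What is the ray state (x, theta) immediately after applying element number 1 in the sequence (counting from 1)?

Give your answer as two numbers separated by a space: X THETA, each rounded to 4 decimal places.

Answer: 8.0000 0.0000

Derivation:
Initial: x=8.0000 theta=0.0000
After 1 (propagate distance d=38): x=8.0000 theta=0.0000
Rounded to 4 decimal places: x = 8.0000, theta = 0.0000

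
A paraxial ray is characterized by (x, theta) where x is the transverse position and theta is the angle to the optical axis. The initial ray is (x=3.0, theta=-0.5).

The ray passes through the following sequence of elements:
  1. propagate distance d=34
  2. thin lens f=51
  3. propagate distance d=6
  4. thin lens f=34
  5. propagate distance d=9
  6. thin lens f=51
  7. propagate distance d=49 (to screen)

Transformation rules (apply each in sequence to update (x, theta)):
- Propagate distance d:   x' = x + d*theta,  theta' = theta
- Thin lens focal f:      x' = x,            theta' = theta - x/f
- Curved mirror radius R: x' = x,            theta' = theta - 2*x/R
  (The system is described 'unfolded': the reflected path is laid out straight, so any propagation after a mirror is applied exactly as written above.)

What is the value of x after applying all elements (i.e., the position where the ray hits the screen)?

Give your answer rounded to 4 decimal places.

Initial: x=3.0000 theta=-0.5000
After 1 (propagate distance d=34): x=-14.0000 theta=-0.5000
After 2 (thin lens f=51): x=-14.0000 theta=-23/102 (≈-0.2255)
After 3 (propagate distance d=6): x=-261/17 (≈-15.3529) theta=-23/102 (≈-0.2255)
After 4 (thin lens f=34): x=-261/17 (≈-15.3529) theta=196/867 (≈0.2261)
After 5 (propagate distance d=9): x=-3849/289 (≈-13.3183) theta=196/867 (≈0.2261)
After 6 (thin lens f=51): x=-3849/289 (≈-13.3183) theta=7181/14739 (≈0.4872)
After 7 (propagate distance d=49 (to screen)): x=155570/14739 (≈10.5550) theta=7181/14739 (≈0.4872)
Rounded to 4 decimal places: x = 10.5550

Answer: 10.5550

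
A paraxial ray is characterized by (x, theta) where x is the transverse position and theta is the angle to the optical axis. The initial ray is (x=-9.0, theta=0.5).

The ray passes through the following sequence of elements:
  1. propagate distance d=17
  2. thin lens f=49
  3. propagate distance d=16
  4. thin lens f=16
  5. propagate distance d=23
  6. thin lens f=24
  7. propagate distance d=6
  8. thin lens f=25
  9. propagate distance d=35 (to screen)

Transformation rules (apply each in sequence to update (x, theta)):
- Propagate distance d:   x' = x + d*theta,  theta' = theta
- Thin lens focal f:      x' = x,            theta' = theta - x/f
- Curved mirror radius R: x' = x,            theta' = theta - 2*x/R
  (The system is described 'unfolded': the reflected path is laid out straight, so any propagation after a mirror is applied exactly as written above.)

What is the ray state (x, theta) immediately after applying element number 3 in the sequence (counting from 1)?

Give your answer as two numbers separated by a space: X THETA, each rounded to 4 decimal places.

Answer: 7.6633 0.5102

Derivation:
Initial: x=-9.0000 theta=0.5000
After 1 (propagate distance d=17): x=-0.5000 theta=0.5000
After 2 (thin lens f=49): x=-0.5000 theta=25/49 (≈0.5102)
After 3 (propagate distance d=16): x=751/98 (≈7.6633) theta=25/49 (≈0.5102)
Rounded to 4 decimal places: x = 7.6633, theta = 0.5102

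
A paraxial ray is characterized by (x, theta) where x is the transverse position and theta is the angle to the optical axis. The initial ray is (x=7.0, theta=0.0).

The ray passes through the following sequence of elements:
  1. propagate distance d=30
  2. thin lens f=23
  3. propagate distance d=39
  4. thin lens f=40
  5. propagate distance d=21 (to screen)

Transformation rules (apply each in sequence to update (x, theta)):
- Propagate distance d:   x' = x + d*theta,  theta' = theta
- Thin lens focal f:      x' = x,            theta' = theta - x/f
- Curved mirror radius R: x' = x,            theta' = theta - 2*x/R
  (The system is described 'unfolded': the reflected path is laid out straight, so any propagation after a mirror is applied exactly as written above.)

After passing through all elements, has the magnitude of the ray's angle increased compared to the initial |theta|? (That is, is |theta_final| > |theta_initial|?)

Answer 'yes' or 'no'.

Initial: x=7.0000 theta=0.0000
After 1 (propagate distance d=30): x=7.0000 theta=0.0000
After 2 (thin lens f=23): x=7.0000 theta=-7/23 (≈-0.3043)
After 3 (propagate distance d=39): x=-112/23 (≈-4.8696) theta=-7/23 (≈-0.3043)
After 4 (thin lens f=40): x=-112/23 (≈-4.8696) theta=-21/115 (≈-0.1826)
After 5 (propagate distance d=21 (to screen)): x=-1001/115 (≈-8.7043) theta=-21/115 (≈-0.1826)
|theta_initial|=0.0000 |theta_final|=21/115 (≈0.1826) -> increased

Answer: yes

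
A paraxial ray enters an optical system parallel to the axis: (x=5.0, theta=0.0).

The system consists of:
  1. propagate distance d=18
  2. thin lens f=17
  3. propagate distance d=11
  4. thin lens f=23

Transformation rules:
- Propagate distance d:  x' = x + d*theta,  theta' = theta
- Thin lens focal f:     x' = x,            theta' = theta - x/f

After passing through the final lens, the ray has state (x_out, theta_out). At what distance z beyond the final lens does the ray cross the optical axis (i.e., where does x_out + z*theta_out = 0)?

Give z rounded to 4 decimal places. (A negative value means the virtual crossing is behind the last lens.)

Answer: 4.7586

Derivation:
Initial: x=5.0000 theta=0.0000
After 1 (propagate distance d=18): x=5.0000 theta=0.0000
After 2 (thin lens f=17): x=5.0000 theta=-5/17 (≈-0.2941)
After 3 (propagate distance d=11): x=30/17 (≈1.7647) theta=-5/17 (≈-0.2941)
After 4 (thin lens f=23): x=30/17 (≈1.7647) theta=-145/391 (≈-0.3708)
z_focus = -x_out/theta_out = -(30/17)/(-145/391) = 138/29 ≈ 4.7586
Rounded to 4 decimal places: z = 4.7586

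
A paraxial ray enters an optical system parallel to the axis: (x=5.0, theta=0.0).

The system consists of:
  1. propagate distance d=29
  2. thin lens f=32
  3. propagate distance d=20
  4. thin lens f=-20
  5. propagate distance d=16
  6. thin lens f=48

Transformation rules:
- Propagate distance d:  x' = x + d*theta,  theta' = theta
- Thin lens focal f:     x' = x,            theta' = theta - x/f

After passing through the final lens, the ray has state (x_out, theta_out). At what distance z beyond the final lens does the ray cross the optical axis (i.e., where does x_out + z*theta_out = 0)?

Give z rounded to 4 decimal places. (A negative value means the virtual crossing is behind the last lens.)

Initial: x=5.0000 theta=0.0000
After 1 (propagate distance d=29): x=5.0000 theta=0.0000
After 2 (thin lens f=32): x=5.0000 theta=-5/32 (≈-0.1563)
After 3 (propagate distance d=20): x=1.8750 theta=-5/32 (≈-0.1563)
After 4 (thin lens f=-20): x=1.8750 theta=-0.0625
After 5 (propagate distance d=16): x=0.8750 theta=-0.0625
After 6 (thin lens f=48): x=0.8750 theta=-31/384 (≈-0.0807)
z_focus = -x_out/theta_out = -(0.8750)/(-31/384) = 336/31 ≈ 10.8387
Rounded to 4 decimal places: z = 10.8387

Answer: 10.8387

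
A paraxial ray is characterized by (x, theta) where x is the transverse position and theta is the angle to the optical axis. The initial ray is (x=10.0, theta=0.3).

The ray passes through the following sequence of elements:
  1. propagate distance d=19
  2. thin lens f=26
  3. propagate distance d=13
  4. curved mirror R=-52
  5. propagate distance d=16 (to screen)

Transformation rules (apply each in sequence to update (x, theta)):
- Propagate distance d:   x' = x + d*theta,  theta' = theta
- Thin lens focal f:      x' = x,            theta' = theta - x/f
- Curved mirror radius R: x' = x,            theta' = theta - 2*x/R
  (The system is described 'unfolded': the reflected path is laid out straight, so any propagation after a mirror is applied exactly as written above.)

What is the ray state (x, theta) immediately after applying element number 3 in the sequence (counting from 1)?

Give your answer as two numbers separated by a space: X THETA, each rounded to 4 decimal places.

Answer: 11.7500 -0.3038

Derivation:
Initial: x=10.0000 theta=0.3000
After 1 (propagate distance d=19): x=15.7000 theta=0.3000
After 2 (thin lens f=26): x=15.7000 theta=-79/260 (≈-0.3038)
After 3 (propagate distance d=13): x=11.7500 theta=-79/260 (≈-0.3038)
Rounded to 4 decimal places: x = 11.7500, theta = -0.3038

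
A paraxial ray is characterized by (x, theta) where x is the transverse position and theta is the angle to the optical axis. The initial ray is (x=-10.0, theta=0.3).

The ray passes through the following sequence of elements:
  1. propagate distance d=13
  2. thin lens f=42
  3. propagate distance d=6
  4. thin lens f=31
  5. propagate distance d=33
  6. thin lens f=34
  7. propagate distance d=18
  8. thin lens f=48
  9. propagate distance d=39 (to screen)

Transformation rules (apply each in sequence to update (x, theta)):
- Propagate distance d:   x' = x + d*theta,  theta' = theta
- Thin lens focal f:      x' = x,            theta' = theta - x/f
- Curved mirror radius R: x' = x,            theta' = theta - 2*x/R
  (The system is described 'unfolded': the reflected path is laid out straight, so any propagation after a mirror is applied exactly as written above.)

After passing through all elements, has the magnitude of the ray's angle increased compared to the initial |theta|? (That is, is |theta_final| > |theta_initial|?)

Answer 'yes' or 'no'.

Answer: no

Derivation:
Initial: x=-10.0000 theta=0.3000
After 1 (propagate distance d=13): x=-6.1000 theta=0.3000
After 2 (thin lens f=42): x=-6.1000 theta=187/420 (≈0.4452)
After 3 (propagate distance d=6): x=-24/7 (≈-3.4286) theta=187/420 (≈0.4452)
After 4 (thin lens f=31): x=-24/7 (≈-3.4286) theta=7237/13020 (≈0.5558)
After 5 (propagate distance d=33): x=64727/4340 (≈14.9141) theta=7237/13020 (≈0.5558)
After 6 (thin lens f=34): x=64727/4340 (≈14.9141) theta=7411/63240 (≈0.1172)
After 7 (propagate distance d=18): x=125599/7378 (≈17.0234) theta=7411/63240 (≈0.1172)
After 8 (thin lens f=48): x=125599/7378 (≈17.0234) theta=-420487/1770720 (≈-0.2375)
After 9 (propagate distance d=39 (to screen)): x=4581589/590240 (≈7.7622) theta=-420487/1770720 (≈-0.2375)
|theta_initial|=0.3000 |theta_final|=420487/1770720 (≈0.2375) -> not increased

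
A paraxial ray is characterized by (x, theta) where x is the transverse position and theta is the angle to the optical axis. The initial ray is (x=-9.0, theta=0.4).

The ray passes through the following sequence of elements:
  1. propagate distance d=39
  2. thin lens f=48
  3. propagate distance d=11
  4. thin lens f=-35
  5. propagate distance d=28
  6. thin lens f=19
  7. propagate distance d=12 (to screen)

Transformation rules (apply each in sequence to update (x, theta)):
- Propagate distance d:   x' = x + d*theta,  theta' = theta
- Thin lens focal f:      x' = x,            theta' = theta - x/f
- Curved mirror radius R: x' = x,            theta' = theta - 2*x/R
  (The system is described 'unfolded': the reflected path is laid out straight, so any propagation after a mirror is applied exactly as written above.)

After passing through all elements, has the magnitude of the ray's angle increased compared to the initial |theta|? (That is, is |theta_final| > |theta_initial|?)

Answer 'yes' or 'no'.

Initial: x=-9.0000 theta=0.4000
After 1 (propagate distance d=39): x=6.6000 theta=0.4000
After 2 (thin lens f=48): x=6.6000 theta=0.2625
After 3 (propagate distance d=11): x=9.4875 theta=0.2625
After 4 (thin lens f=-35): x=9.4875 theta=747/1400 (≈0.5336)
After 5 (propagate distance d=28): x=24.4275 theta=747/1400 (≈0.5336)
After 6 (thin lens f=19): x=24.4275 theta=-40011/53200 (≈-0.7521)
After 7 (propagate distance d=12 (to screen)): x=819411/53200 (≈15.4025) theta=-40011/53200 (≈-0.7521)
|theta_initial|=0.4000 |theta_final|=40011/53200 (≈0.7521) -> increased

Answer: yes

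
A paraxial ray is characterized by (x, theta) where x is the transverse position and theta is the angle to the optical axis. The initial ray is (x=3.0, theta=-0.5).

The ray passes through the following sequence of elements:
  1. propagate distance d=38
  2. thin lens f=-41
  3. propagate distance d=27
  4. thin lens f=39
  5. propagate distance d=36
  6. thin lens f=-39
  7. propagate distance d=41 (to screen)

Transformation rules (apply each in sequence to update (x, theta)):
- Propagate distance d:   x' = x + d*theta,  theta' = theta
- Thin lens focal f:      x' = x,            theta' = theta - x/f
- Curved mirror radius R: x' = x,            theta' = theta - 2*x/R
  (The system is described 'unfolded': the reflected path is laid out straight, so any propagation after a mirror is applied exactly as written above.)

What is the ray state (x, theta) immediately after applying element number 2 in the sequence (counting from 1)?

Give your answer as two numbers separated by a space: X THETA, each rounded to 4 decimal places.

Initial: x=3.0000 theta=-0.5000
After 1 (propagate distance d=38): x=-16.0000 theta=-0.5000
After 2 (thin lens f=-41): x=-16.0000 theta=-73/82 (≈-0.8902)
Rounded to 4 decimal places: x = -16.0000, theta = -0.8902

Answer: -16.0000 -0.8902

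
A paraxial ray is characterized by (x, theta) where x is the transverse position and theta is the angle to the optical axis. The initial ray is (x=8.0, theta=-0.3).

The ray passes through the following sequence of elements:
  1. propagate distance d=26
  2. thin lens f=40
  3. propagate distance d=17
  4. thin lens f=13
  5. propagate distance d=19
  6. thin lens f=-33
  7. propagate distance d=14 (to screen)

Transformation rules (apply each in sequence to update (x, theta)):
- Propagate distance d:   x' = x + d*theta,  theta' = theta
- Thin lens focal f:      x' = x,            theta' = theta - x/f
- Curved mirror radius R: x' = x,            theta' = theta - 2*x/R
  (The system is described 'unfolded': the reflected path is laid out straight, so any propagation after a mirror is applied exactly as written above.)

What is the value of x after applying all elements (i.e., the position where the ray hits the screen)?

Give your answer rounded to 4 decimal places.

Answer: -3.8782

Derivation:
Initial: x=8.0000 theta=-0.3000
After 1 (propagate distance d=26): x=0.2000 theta=-0.3000
After 2 (thin lens f=40): x=0.2000 theta=-0.3050
After 3 (propagate distance d=17): x=-4.9850 theta=-0.3050
After 4 (thin lens f=13): x=-4.9850 theta=51/650 (≈0.0785)
After 5 (propagate distance d=19): x=-1817/520 (≈-3.4942) theta=51/650 (≈0.0785)
After 6 (thin lens f=-33): x=-1817/520 (≈-3.4942) theta=-181/6600 (≈-0.0274)
After 7 (propagate distance d=14 (to screen)): x=-332747/85800 (≈-3.8782) theta=-181/6600 (≈-0.0274)
Rounded to 4 decimal places: x = -3.8782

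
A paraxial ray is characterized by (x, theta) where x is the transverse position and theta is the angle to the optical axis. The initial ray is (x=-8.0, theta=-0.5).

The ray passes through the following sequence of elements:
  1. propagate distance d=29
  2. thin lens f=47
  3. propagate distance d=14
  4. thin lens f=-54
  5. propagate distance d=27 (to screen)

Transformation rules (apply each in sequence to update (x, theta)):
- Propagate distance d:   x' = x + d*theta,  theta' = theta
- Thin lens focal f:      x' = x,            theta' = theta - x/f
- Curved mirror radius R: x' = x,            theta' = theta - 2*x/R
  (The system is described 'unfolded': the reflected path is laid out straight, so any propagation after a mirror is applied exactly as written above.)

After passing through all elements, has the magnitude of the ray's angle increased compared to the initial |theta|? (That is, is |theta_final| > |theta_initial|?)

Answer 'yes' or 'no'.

Answer: no

Derivation:
Initial: x=-8.0000 theta=-0.5000
After 1 (propagate distance d=29): x=-22.5000 theta=-0.5000
After 2 (thin lens f=47): x=-22.5000 theta=-1/47 (≈-0.0213)
After 3 (propagate distance d=14): x=-2143/94 (≈-22.7979) theta=-1/47 (≈-0.0213)
After 4 (thin lens f=-54): x=-2143/94 (≈-22.7979) theta=-2251/5076 (≈-0.4435)
After 5 (propagate distance d=27 (to screen)): x=-6537/188 (≈-34.7713) theta=-2251/5076 (≈-0.4435)
|theta_initial|=0.5000 |theta_final|=2251/5076 (≈0.4435) -> not increased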